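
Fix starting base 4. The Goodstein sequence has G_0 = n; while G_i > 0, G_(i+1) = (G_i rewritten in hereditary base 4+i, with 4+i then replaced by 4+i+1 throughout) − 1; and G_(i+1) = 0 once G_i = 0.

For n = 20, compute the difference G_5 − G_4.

16

G_0=20  [base 4] 4^2 + 4  →[4↦5]→  5^2 + 5 = 30  −1 ⇒ G_1=29
G_1=29  [base 5] 5^2 + 4  →[5↦6]→  6^2 + 4 = 40  −1 ⇒ G_2=39
G_2=39  [base 6] 6^2 + 3  →[6↦7]→  7^2 + 3 = 52  −1 ⇒ G_3=51
G_3=51  [base 7] 7^2 + 2  →[7↦8]→  8^2 + 2 = 66  −1 ⇒ G_4=65
G_4=65  [base 8] 8^2 + 1  →[8↦9]→  9^2 + 1 = 82  −1 ⇒ G_5=81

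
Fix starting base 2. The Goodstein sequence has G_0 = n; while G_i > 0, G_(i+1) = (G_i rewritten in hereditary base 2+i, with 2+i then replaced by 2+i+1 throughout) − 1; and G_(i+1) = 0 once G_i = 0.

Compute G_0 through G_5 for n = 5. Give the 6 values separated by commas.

G_0 = 5. HB_2(5) = 2^2 + 1. Bump = 28. G_1 = 27.
G_1 = 27. HB_3(27) = 3^3. Bump = 256. G_2 = 255.
G_2 = 255. HB_4(255) = 3·4^3 + 3·4^2 + 3·4 + 3. Bump = 468. G_3 = 467.
G_3 = 467. HB_5(467) = 3·5^3 + 3·5^2 + 3·5 + 2. Bump = 776. G_4 = 775.
G_4 = 775. HB_6(775) = 3·6^3 + 3·6^2 + 3·6 + 1. Bump = 1198. G_5 = 1197.

5, 27, 255, 467, 775, 1197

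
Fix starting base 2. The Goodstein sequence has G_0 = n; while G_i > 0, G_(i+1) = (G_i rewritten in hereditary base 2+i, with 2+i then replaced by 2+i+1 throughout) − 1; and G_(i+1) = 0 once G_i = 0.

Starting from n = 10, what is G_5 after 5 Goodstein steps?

G_0=10  [base 2] 2^(2 + 1) + 2  →[2↦3]→  3^(3 + 1) + 3 = 84  −1 ⇒ G_1=83
G_1=83  [base 3] 3^(3 + 1) + 2  →[3↦4]→  4^(4 + 1) + 2 = 1026  −1 ⇒ G_2=1025
G_2=1025  [base 4] 4^(4 + 1) + 1  →[4↦5]→  5^(5 + 1) + 1 = 15626  −1 ⇒ G_3=15625
G_3=15625  [base 5] 5^(5 + 1)  →[5↦6]→  6^(6 + 1) = 279936  −1 ⇒ G_4=279935
G_4=279935  [base 6] 5·6^6 + 5·6^5 + 5·6^4 + 5·6^3 + 5·6^2 + 5·6 + 5  →[6↦7]→  5·7^7 + 5·7^5 + 5·7^4 + 5·7^3 + 5·7^2 + 5·7 + 5 = 4215755  −1 ⇒ G_5=4215754
G_5=4215754  [base 7] 5·7^7 + 5·7^5 + 5·7^4 + 5·7^3 + 5·7^2 + 5·7 + 4  →[7↦8]→  5·8^8 + 5·8^5 + 5·8^4 + 5·8^3 + 5·8^2 + 5·8 + 4 = 84073324  −1 ⇒ G_6=84073323

4215754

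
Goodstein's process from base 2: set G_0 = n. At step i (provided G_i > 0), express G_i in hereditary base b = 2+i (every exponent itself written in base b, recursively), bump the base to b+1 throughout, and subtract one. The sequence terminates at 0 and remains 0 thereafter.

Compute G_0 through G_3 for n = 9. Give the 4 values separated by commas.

9, 81, 1023, 9842

i=0: 9 = 2^(2 + 1) + 1 (b=2); 2→3: 3^(3 + 1) + 1 = 82; 82−1 = 81
i=1: 81 = 3^(3 + 1) (b=3); 3→4: 4^(4 + 1) = 1024; 1024−1 = 1023
i=2: 1023 = 3·4^4 + 3·4^3 + 3·4^2 + 3·4 + 3 (b=4); 4→5: 3·5^5 + 3·5^3 + 3·5^2 + 3·5 + 3 = 9843; 9843−1 = 9842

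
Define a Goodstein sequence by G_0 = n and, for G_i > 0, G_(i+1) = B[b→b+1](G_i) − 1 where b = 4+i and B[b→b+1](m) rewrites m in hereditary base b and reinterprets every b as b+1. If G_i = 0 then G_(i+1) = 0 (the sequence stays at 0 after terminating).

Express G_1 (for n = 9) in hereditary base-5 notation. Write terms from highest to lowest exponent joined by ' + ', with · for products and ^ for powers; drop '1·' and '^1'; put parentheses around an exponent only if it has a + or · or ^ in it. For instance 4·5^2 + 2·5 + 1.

i=0: 9 = 2·4 + 1 (b=4); 4→5: 2·5 + 1 = 11; 11−1 = 10
i=1: 10 = 2·5 (b=5); 5→6: 2·6 = 12; 12−1 = 11

2·5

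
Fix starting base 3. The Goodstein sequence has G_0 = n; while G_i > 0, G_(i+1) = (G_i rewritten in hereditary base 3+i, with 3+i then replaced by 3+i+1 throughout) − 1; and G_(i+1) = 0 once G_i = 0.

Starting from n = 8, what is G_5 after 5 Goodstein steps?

11

step 0: 8 = 2·3 + 2; sub 4 for 3: 2·4 + 2; = 10; G_1 = 10−1 = 9
step 1: 9 = 2·4 + 1; sub 5 for 4: 2·5 + 1; = 11; G_2 = 11−1 = 10
step 2: 10 = 2·5; sub 6 for 5: 2·6; = 12; G_3 = 12−1 = 11
step 3: 11 = 6 + 5; sub 7 for 6: 7 + 5; = 12; G_4 = 12−1 = 11
step 4: 11 = 7 + 4; sub 8 for 7: 8 + 4; = 12; G_5 = 12−1 = 11
step 5: 11 = 8 + 3; sub 9 for 8: 9 + 3; = 12; G_6 = 12−1 = 11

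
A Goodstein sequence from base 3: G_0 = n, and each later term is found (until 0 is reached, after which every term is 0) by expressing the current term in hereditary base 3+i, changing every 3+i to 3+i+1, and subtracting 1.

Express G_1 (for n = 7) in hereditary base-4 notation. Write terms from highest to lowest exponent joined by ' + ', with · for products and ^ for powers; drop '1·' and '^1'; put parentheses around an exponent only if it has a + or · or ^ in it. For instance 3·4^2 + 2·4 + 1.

2·4

[0] 7 ≡ 2·3 + 1 (base 3). Lift 4: 9. −1: 8.
[1] 8 ≡ 2·4 (base 4). Lift 5: 10. −1: 9.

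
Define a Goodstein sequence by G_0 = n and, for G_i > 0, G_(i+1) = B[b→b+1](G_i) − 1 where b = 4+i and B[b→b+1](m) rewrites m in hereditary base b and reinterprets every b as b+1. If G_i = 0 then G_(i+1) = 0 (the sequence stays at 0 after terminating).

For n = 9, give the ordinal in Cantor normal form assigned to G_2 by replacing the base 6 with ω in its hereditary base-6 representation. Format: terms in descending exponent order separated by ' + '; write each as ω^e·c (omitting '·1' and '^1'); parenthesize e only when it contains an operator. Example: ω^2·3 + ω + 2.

G_0 = 9. HB_4(9) = 2·4 + 1. Bump = 11. G_1 = 10.
G_1 = 10. HB_5(10) = 2·5. Bump = 12. G_2 = 11.
G_2 = 11. HB_6(11) = 6 + 5. Bump = 12. G_3 = 11.

ω + 5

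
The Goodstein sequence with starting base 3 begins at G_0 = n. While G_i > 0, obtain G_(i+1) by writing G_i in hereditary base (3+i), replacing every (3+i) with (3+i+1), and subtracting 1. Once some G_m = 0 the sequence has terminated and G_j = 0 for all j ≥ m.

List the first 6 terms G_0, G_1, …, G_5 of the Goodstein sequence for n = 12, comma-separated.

i=0: 12 = 3^2 + 3 (b=3); 3→4: 4^2 + 4 = 20; 20−1 = 19
i=1: 19 = 4^2 + 3 (b=4); 4→5: 5^2 + 3 = 28; 28−1 = 27
i=2: 27 = 5^2 + 2 (b=5); 5→6: 6^2 + 2 = 38; 38−1 = 37
i=3: 37 = 6^2 + 1 (b=6); 6→7: 7^2 + 1 = 50; 50−1 = 49
i=4: 49 = 7^2 (b=7); 7→8: 8^2 = 64; 64−1 = 63

12, 19, 27, 37, 49, 63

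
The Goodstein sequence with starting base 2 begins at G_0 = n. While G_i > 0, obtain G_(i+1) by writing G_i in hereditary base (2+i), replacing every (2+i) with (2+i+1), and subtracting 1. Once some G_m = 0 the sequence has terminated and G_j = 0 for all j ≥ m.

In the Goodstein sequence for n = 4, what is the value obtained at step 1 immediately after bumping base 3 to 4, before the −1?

42

base 2: 4 = 2^2; at 3: 3^3 = 27; next = 26
base 3: 26 = 2·3^2 + 2·3 + 2; at 4: 2·4^2 + 2·4 + 2 = 42; next = 41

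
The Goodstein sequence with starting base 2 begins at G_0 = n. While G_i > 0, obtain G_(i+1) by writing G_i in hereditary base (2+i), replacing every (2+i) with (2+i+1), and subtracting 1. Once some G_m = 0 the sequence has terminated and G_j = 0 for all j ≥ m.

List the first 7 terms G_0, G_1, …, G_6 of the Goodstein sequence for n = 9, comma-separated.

base 2: 9 = 2^(2 + 1) + 1; at 3: 3^(3 + 1) + 1 = 82; next = 81
base 3: 81 = 3^(3 + 1); at 4: 4^(4 + 1) = 1024; next = 1023
base 4: 1023 = 3·4^4 + 3·4^3 + 3·4^2 + 3·4 + 3; at 5: 3·5^5 + 3·5^3 + 3·5^2 + 3·5 + 3 = 9843; next = 9842
base 5: 9842 = 3·5^5 + 3·5^3 + 3·5^2 + 3·5 + 2; at 6: 3·6^6 + 3·6^3 + 3·6^2 + 3·6 + 2 = 140744; next = 140743
base 6: 140743 = 3·6^6 + 3·6^3 + 3·6^2 + 3·6 + 1; at 7: 3·7^7 + 3·7^3 + 3·7^2 + 3·7 + 1 = 2471827; next = 2471826
base 7: 2471826 = 3·7^7 + 3·7^3 + 3·7^2 + 3·7; at 8: 3·8^8 + 3·8^3 + 3·8^2 + 3·8 = 50333400; next = 50333399

9, 81, 1023, 9842, 140743, 2471826, 50333399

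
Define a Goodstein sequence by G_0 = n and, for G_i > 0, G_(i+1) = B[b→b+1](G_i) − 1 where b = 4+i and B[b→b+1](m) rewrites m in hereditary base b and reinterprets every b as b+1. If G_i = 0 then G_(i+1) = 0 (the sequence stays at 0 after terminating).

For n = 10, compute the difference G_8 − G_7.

(0) 10|_4 = 2·4 + 2 ↦ 2·5 + 2|_5 = 12 ⇒ 11
(1) 11|_5 = 2·5 + 1 ↦ 2·6 + 1|_6 = 13 ⇒ 12
(2) 12|_6 = 2·6 ↦ 2·7|_7 = 14 ⇒ 13
(3) 13|_7 = 7 + 6 ↦ 8 + 6|_8 = 14 ⇒ 13
(4) 13|_8 = 8 + 5 ↦ 9 + 5|_9 = 14 ⇒ 13
(5) 13|_9 = 9 + 4 ↦ 10 + 4|_10 = 14 ⇒ 13
(6) 13|_10 = 10 + 3 ↦ 11 + 3|_11 = 14 ⇒ 13
(7) 13|_11 = 11 + 2 ↦ 12 + 2|_12 = 14 ⇒ 13

0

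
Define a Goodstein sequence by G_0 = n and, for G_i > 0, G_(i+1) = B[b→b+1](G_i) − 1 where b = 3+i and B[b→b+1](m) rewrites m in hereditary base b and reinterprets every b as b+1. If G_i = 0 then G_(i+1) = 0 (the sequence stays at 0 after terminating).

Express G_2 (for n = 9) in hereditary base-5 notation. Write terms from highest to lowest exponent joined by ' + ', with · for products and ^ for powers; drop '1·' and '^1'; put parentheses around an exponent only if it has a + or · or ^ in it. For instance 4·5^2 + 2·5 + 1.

3·5 + 2

i=0: 9 = 3^2 (b=3); 3→4: 4^2 = 16; 16−1 = 15
i=1: 15 = 3·4 + 3 (b=4); 4→5: 3·5 + 3 = 18; 18−1 = 17
i=2: 17 = 3·5 + 2 (b=5); 5→6: 3·6 + 2 = 20; 20−1 = 19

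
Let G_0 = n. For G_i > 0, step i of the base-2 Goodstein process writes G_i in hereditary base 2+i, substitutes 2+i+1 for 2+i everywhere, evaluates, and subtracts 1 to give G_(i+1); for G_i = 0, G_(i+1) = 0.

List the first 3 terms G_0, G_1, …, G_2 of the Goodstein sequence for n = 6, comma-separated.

G_0 = 6. HB_2(6) = 2^2 + 2. Bump = 30. G_1 = 29.
G_1 = 29. HB_3(29) = 3^3 + 2. Bump = 258. G_2 = 257.

6, 29, 257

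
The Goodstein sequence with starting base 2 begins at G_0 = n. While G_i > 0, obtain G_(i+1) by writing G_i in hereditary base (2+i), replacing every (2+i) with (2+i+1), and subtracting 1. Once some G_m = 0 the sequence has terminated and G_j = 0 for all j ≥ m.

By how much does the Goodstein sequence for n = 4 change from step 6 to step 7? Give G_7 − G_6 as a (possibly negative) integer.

(0) 4|_2 = 2^2 ↦ 3^3|_3 = 27 ⇒ 26
(1) 26|_3 = 2·3^2 + 2·3 + 2 ↦ 2·4^2 + 2·4 + 2|_4 = 42 ⇒ 41
(2) 41|_4 = 2·4^2 + 2·4 + 1 ↦ 2·5^2 + 2·5 + 1|_5 = 61 ⇒ 60
(3) 60|_5 = 2·5^2 + 2·5 ↦ 2·6^2 + 2·6|_6 = 84 ⇒ 83
(4) 83|_6 = 2·6^2 + 6 + 5 ↦ 2·7^2 + 7 + 5|_7 = 110 ⇒ 109
(5) 109|_7 = 2·7^2 + 7 + 4 ↦ 2·8^2 + 8 + 4|_8 = 140 ⇒ 139
(6) 139|_8 = 2·8^2 + 8 + 3 ↦ 2·9^2 + 9 + 3|_9 = 174 ⇒ 173

34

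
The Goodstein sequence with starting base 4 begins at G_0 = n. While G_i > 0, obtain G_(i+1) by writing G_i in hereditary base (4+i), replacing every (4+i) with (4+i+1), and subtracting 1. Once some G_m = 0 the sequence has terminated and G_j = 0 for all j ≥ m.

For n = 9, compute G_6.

G_0=9  [base 4] 2·4 + 1  →[4↦5]→  2·5 + 1 = 11  −1 ⇒ G_1=10
G_1=10  [base 5] 2·5  →[5↦6]→  2·6 = 12  −1 ⇒ G_2=11
G_2=11  [base 6] 6 + 5  →[6↦7]→  7 + 5 = 12  −1 ⇒ G_3=11
G_3=11  [base 7] 7 + 4  →[7↦8]→  8 + 4 = 12  −1 ⇒ G_4=11
G_4=11  [base 8] 8 + 3  →[8↦9]→  9 + 3 = 12  −1 ⇒ G_5=11
G_5=11  [base 9] 9 + 2  →[9↦10]→  10 + 2 = 12  −1 ⇒ G_6=11
G_6=11  [base 10] 10 + 1  →[10↦11]→  11 + 1 = 12  −1 ⇒ G_7=11

11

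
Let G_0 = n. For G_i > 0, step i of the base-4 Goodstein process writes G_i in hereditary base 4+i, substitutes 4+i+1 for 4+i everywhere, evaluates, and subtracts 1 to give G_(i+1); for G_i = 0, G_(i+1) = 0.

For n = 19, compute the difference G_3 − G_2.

12

G_0=19  [base 4] 4^2 + 3  →[4↦5]→  5^2 + 3 = 28  −1 ⇒ G_1=27
G_1=27  [base 5] 5^2 + 2  →[5↦6]→  6^2 + 2 = 38  −1 ⇒ G_2=37
G_2=37  [base 6] 6^2 + 1  →[6↦7]→  7^2 + 1 = 50  −1 ⇒ G_3=49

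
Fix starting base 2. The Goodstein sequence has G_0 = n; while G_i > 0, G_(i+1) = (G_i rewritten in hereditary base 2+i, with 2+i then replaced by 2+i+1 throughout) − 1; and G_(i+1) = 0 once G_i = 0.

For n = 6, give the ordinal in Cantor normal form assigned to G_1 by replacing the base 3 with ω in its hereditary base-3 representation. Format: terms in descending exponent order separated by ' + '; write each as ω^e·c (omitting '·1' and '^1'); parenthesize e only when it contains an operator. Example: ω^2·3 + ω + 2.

ω^ω + 2

base 2: 6 = 2^2 + 2; at 3: 3^3 + 3 = 30; next = 29
base 3: 29 = 3^3 + 2; at 4: 4^4 + 2 = 258; next = 257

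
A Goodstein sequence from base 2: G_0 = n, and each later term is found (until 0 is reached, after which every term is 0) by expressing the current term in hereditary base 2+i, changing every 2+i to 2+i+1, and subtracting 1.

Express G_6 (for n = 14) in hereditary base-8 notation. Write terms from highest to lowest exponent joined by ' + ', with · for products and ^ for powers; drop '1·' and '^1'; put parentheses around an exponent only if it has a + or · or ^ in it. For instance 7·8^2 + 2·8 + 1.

8^(8 + 1) + 5·8^5 + 5·8^4 + 5·8^3 + 5·8^2 + 5·8 + 3

[0] 14 ≡ 2^(2 + 1) + 2^2 + 2 (base 2). Lift 3: 111. −1: 110.
[1] 110 ≡ 3^(3 + 1) + 3^3 + 2 (base 3). Lift 4: 1282. −1: 1281.
[2] 1281 ≡ 4^(4 + 1) + 4^4 + 1 (base 4). Lift 5: 18751. −1: 18750.
[3] 18750 ≡ 5^(5 + 1) + 5^5 (base 5). Lift 6: 326592. −1: 326591.
[4] 326591 ≡ 6^(6 + 1) + 5·6^5 + 5·6^4 + 5·6^3 + 5·6^2 + 5·6 + 5 (base 6). Lift 7: 5862841. −1: 5862840.
[5] 5862840 ≡ 7^(7 + 1) + 5·7^5 + 5·7^4 + 5·7^3 + 5·7^2 + 5·7 + 4 (base 7). Lift 8: 134404972. −1: 134404971.
[6] 134404971 ≡ 8^(8 + 1) + 5·8^5 + 5·8^4 + 5·8^3 + 5·8^2 + 5·8 + 3 (base 8). Lift 9: 3487116549. −1: 3487116548.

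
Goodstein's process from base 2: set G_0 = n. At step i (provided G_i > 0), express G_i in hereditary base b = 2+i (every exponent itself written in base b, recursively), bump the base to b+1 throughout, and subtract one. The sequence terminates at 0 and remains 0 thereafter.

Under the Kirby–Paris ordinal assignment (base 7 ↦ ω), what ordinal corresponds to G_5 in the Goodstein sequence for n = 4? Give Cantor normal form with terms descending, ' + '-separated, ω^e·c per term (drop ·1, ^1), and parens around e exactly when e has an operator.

(0) 4|_2 = 2^2 ↦ 3^3|_3 = 27 ⇒ 26
(1) 26|_3 = 2·3^2 + 2·3 + 2 ↦ 2·4^2 + 2·4 + 2|_4 = 42 ⇒ 41
(2) 41|_4 = 2·4^2 + 2·4 + 1 ↦ 2·5^2 + 2·5 + 1|_5 = 61 ⇒ 60
(3) 60|_5 = 2·5^2 + 2·5 ↦ 2·6^2 + 2·6|_6 = 84 ⇒ 83
(4) 83|_6 = 2·6^2 + 6 + 5 ↦ 2·7^2 + 7 + 5|_7 = 110 ⇒ 109

ω^2·2 + ω + 4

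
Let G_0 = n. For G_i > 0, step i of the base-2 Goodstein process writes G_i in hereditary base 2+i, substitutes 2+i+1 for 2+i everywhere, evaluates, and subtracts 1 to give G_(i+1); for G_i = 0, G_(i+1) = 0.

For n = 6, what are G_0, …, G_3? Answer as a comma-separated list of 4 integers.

6, 29, 257, 3125

step 0: 6 = 2^2 + 2; sub 3 for 2: 3^3 + 3; = 30; G_1 = 30−1 = 29
step 1: 29 = 3^3 + 2; sub 4 for 3: 4^4 + 2; = 258; G_2 = 258−1 = 257
step 2: 257 = 4^4 + 1; sub 5 for 4: 5^5 + 1; = 3126; G_3 = 3126−1 = 3125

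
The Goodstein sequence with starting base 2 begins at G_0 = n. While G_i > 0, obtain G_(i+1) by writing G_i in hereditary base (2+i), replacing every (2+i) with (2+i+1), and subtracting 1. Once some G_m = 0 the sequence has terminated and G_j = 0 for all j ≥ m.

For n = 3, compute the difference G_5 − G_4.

-1

G_0 = 3. HB_2(3) = 2 + 1. Bump = 4. G_1 = 3.
G_1 = 3. HB_3(3) = 3. Bump = 4. G_2 = 3.
G_2 = 3. HB_4(3) = 3. Bump = 3. G_3 = 2.
G_3 = 2. HB_5(2) = 2. Bump = 2. G_4 = 1.
G_4 = 1. HB_6(1) = 1. Bump = 1. G_5 = 0.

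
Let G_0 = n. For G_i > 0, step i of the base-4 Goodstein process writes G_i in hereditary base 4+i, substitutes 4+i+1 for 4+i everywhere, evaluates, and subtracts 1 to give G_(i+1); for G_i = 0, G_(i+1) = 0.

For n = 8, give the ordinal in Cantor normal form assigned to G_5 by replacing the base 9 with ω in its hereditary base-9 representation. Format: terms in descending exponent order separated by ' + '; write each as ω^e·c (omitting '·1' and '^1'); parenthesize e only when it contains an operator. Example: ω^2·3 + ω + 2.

8 —HB4→ 2·4 —bump→ 2·5 = 10 —(−1)→ 9
9 —HB5→ 5 + 4 —bump→ 6 + 4 = 10 —(−1)→ 9
9 —HB6→ 6 + 3 —bump→ 7 + 3 = 10 —(−1)→ 9
9 —HB7→ 7 + 2 —bump→ 8 + 2 = 10 —(−1)→ 9
9 —HB8→ 8 + 1 —bump→ 9 + 1 = 10 —(−1)→ 9
9 —HB9→ 9 —bump→ 10 = 10 —(−1)→ 9

ω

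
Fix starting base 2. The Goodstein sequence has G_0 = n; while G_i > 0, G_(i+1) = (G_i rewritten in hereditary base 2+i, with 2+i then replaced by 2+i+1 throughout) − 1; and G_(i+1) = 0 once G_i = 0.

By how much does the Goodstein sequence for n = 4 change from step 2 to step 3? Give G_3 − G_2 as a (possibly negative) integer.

[0] 4 ≡ 2^2 (base 2). Lift 3: 27. −1: 26.
[1] 26 ≡ 2·3^2 + 2·3 + 2 (base 3). Lift 4: 42. −1: 41.
[2] 41 ≡ 2·4^2 + 2·4 + 1 (base 4). Lift 5: 61. −1: 60.

19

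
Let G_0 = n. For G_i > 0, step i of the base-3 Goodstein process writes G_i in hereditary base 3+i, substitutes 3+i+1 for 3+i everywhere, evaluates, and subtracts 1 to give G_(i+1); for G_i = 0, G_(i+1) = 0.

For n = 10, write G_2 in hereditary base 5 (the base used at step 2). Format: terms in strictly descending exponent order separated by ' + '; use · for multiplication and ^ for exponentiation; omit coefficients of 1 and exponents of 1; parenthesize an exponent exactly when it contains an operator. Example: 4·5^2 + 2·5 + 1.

4·5 + 4

base 3: 10 = 3^2 + 1; at 4: 4^2 + 1 = 17; next = 16
base 4: 16 = 4^2; at 5: 5^2 = 25; next = 24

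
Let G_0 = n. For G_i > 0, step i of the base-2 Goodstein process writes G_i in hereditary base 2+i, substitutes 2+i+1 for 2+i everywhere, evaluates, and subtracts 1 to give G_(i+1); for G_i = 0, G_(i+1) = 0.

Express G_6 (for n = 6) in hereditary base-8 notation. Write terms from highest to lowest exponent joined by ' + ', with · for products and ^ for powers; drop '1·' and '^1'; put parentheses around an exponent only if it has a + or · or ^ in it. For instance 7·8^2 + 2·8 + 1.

5·8^5 + 5·8^4 + 5·8^3 + 5·8^2 + 5·8 + 3

i=0: 6 = 2^2 + 2 (b=2); 2→3: 3^3 + 3 = 30; 30−1 = 29
i=1: 29 = 3^3 + 2 (b=3); 3→4: 4^4 + 2 = 258; 258−1 = 257
i=2: 257 = 4^4 + 1 (b=4); 4→5: 5^5 + 1 = 3126; 3126−1 = 3125
i=3: 3125 = 5^5 (b=5); 5→6: 6^6 = 46656; 46656−1 = 46655
i=4: 46655 = 5·6^5 + 5·6^4 + 5·6^3 + 5·6^2 + 5·6 + 5 (b=6); 6→7: 5·7^5 + 5·7^4 + 5·7^3 + 5·7^2 + 5·7 + 5 = 98040; 98040−1 = 98039
i=5: 98039 = 5·7^5 + 5·7^4 + 5·7^3 + 5·7^2 + 5·7 + 4 (b=7); 7→8: 5·8^5 + 5·8^4 + 5·8^3 + 5·8^2 + 5·8 + 4 = 187244; 187244−1 = 187243
i=6: 187243 = 5·8^5 + 5·8^4 + 5·8^3 + 5·8^2 + 5·8 + 3 (b=8); 8→9: 5·9^5 + 5·9^4 + 5·9^3 + 5·9^2 + 5·9 + 3 = 332148; 332148−1 = 332147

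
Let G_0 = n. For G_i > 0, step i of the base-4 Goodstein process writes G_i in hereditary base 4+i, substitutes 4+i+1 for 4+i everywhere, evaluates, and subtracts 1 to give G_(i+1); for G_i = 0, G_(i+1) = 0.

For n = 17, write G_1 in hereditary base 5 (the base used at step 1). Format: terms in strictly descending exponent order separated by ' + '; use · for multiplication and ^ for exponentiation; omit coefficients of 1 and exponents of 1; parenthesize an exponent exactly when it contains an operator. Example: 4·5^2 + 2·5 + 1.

5^2

step 0: 17 = 4^2 + 1; sub 5 for 4: 5^2 + 1; = 26; G_1 = 26−1 = 25
step 1: 25 = 5^2; sub 6 for 5: 6^2; = 36; G_2 = 36−1 = 35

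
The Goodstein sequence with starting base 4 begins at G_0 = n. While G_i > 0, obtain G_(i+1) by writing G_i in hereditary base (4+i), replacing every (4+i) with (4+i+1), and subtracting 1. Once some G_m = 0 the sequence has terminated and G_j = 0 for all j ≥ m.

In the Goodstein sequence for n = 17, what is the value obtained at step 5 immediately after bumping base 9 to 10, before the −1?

[0] 17 ≡ 4^2 + 1 (base 4). Lift 5: 26. −1: 25.
[1] 25 ≡ 5^2 (base 5). Lift 6: 36. −1: 35.
[2] 35 ≡ 5·6 + 5 (base 6). Lift 7: 40. −1: 39.
[3] 39 ≡ 5·7 + 4 (base 7). Lift 8: 44. −1: 43.
[4] 43 ≡ 5·8 + 3 (base 8). Lift 9: 48. −1: 47.
[5] 47 ≡ 5·9 + 2 (base 9). Lift 10: 52. −1: 51.

52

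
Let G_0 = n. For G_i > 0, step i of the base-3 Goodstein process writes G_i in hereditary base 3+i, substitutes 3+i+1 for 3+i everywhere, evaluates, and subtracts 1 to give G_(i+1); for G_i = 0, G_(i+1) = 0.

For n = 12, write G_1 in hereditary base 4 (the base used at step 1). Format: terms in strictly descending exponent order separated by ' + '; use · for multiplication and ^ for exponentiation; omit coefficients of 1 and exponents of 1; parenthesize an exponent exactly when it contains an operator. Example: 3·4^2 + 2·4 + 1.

4^2 + 3

i=0: 12 = 3^2 + 3 (b=3); 3→4: 4^2 + 4 = 20; 20−1 = 19
i=1: 19 = 4^2 + 3 (b=4); 4→5: 5^2 + 3 = 28; 28−1 = 27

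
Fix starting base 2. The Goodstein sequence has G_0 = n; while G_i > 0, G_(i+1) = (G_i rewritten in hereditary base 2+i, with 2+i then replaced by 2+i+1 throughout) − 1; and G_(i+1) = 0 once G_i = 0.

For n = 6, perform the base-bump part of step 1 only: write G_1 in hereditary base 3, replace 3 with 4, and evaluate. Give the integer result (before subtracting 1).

258

i=0: 6 = 2^2 + 2 (b=2); 2→3: 3^3 + 3 = 30; 30−1 = 29
i=1: 29 = 3^3 + 2 (b=3); 3→4: 4^4 + 2 = 258; 258−1 = 257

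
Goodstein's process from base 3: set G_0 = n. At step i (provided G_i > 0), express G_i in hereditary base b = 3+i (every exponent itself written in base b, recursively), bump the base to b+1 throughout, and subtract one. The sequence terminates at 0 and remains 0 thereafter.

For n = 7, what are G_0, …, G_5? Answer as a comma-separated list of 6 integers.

[0] 7 ≡ 2·3 + 1 (base 3). Lift 4: 9. −1: 8.
[1] 8 ≡ 2·4 (base 4). Lift 5: 10. −1: 9.
[2] 9 ≡ 5 + 4 (base 5). Lift 6: 10. −1: 9.
[3] 9 ≡ 6 + 3 (base 6). Lift 7: 10. −1: 9.
[4] 9 ≡ 7 + 2 (base 7). Lift 8: 10. −1: 9.

7, 8, 9, 9, 9, 9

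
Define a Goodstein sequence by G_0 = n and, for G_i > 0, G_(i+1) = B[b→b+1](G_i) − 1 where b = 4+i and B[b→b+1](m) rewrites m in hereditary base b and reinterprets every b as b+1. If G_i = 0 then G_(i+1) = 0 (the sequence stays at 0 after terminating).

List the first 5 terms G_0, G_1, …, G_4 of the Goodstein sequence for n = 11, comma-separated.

(0) 11|_4 = 2·4 + 3 ↦ 2·5 + 3|_5 = 13 ⇒ 12
(1) 12|_5 = 2·5 + 2 ↦ 2·6 + 2|_6 = 14 ⇒ 13
(2) 13|_6 = 2·6 + 1 ↦ 2·7 + 1|_7 = 15 ⇒ 14
(3) 14|_7 = 2·7 ↦ 2·8|_8 = 16 ⇒ 15

11, 12, 13, 14, 15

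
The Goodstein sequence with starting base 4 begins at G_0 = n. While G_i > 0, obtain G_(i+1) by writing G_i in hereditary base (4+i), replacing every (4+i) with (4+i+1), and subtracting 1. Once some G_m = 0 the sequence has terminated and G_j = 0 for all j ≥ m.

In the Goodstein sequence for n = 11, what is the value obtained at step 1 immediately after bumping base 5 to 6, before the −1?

14

11 —HB4→ 2·4 + 3 —bump→ 2·5 + 3 = 13 —(−1)→ 12
12 —HB5→ 2·5 + 2 —bump→ 2·6 + 2 = 14 —(−1)→ 13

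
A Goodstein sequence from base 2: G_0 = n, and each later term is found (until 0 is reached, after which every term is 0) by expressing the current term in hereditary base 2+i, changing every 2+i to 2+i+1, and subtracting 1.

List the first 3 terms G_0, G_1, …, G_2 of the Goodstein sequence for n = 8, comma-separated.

8, 80, 553

8 —HB2→ 2^(2 + 1) —bump→ 3^(3 + 1) = 81 —(−1)→ 80
80 —HB3→ 2·3^3 + 2·3^2 + 2·3 + 2 —bump→ 2·4^4 + 2·4^2 + 2·4 + 2 = 554 —(−1)→ 553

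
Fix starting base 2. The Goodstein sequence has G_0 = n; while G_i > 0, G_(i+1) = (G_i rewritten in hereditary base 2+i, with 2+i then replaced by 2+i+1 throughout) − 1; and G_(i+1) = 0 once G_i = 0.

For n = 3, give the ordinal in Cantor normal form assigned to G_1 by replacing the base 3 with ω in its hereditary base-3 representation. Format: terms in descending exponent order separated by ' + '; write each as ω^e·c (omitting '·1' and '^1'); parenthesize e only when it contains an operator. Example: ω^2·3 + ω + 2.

3 —HB2→ 2 + 1 —bump→ 3 + 1 = 4 —(−1)→ 3
3 —HB3→ 3 —bump→ 4 = 4 —(−1)→ 3

ω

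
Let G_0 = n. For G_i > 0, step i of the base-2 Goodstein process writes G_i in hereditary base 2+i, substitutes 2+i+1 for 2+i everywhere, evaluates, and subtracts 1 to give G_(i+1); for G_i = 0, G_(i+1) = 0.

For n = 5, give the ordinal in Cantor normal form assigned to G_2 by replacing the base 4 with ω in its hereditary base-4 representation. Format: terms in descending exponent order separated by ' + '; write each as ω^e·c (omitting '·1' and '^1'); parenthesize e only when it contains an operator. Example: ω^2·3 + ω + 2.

ω^3·3 + ω^2·3 + ω·3 + 3

G_0=5  [base 2] 2^2 + 1  →[2↦3]→  3^3 + 1 = 28  −1 ⇒ G_1=27
G_1=27  [base 3] 3^3  →[3↦4]→  4^4 = 256  −1 ⇒ G_2=255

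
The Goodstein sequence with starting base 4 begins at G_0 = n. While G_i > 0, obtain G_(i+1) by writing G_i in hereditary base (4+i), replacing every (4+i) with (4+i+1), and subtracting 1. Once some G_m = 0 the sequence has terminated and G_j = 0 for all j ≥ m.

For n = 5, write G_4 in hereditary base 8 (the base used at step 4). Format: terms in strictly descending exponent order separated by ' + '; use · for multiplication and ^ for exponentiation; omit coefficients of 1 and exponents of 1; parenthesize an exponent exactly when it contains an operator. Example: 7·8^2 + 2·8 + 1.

step 0: 5 = 4 + 1; sub 5 for 4: 5 + 1; = 6; G_1 = 6−1 = 5
step 1: 5 = 5; sub 6 for 5: 6; = 6; G_2 = 6−1 = 5
step 2: 5 = 5; sub 7 for 6: 5; = 5; G_3 = 5−1 = 4
step 3: 4 = 4; sub 8 for 7: 4; = 4; G_4 = 4−1 = 3
step 4: 3 = 3; sub 9 for 8: 3; = 3; G_5 = 3−1 = 2

3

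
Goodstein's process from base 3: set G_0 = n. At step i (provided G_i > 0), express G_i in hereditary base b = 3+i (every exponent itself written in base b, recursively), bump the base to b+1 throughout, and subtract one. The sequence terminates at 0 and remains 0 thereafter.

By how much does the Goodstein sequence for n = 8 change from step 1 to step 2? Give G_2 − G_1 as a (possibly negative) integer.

1

[0] 8 ≡ 2·3 + 2 (base 3). Lift 4: 10. −1: 9.
[1] 9 ≡ 2·4 + 1 (base 4). Lift 5: 11. −1: 10.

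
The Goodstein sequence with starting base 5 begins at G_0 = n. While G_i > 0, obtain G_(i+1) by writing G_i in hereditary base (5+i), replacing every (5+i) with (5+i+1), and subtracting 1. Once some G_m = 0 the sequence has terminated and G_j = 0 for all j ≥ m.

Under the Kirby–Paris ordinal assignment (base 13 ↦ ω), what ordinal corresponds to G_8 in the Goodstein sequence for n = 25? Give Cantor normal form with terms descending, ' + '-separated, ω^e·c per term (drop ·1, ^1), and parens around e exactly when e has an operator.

i=0: 25 = 5^2 (b=5); 5→6: 6^2 = 36; 36−1 = 35
i=1: 35 = 5·6 + 5 (b=6); 6→7: 5·7 + 5 = 40; 40−1 = 39
i=2: 39 = 5·7 + 4 (b=7); 7→8: 5·8 + 4 = 44; 44−1 = 43
i=3: 43 = 5·8 + 3 (b=8); 8→9: 5·9 + 3 = 48; 48−1 = 47
i=4: 47 = 5·9 + 2 (b=9); 9→10: 5·10 + 2 = 52; 52−1 = 51
i=5: 51 = 5·10 + 1 (b=10); 10→11: 5·11 + 1 = 56; 56−1 = 55
i=6: 55 = 5·11 (b=11); 11→12: 5·12 = 60; 60−1 = 59
i=7: 59 = 4·12 + 11 (b=12); 12→13: 4·13 + 11 = 63; 63−1 = 62
i=8: 62 = 4·13 + 10 (b=13); 13→14: 4·14 + 10 = 66; 66−1 = 65

ω·4 + 10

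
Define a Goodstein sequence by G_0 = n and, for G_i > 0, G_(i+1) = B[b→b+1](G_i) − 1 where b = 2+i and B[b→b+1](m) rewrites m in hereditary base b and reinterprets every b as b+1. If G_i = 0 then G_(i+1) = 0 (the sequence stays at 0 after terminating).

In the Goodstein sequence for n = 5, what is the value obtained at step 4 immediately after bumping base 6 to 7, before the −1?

1198

i=0: 5 = 2^2 + 1 (b=2); 2→3: 3^3 + 1 = 28; 28−1 = 27
i=1: 27 = 3^3 (b=3); 3→4: 4^4 = 256; 256−1 = 255
i=2: 255 = 3·4^3 + 3·4^2 + 3·4 + 3 (b=4); 4→5: 3·5^3 + 3·5^2 + 3·5 + 3 = 468; 468−1 = 467
i=3: 467 = 3·5^3 + 3·5^2 + 3·5 + 2 (b=5); 5→6: 3·6^3 + 3·6^2 + 3·6 + 2 = 776; 776−1 = 775
i=4: 775 = 3·6^3 + 3·6^2 + 3·6 + 1 (b=6); 6→7: 3·7^3 + 3·7^2 + 3·7 + 1 = 1198; 1198−1 = 1197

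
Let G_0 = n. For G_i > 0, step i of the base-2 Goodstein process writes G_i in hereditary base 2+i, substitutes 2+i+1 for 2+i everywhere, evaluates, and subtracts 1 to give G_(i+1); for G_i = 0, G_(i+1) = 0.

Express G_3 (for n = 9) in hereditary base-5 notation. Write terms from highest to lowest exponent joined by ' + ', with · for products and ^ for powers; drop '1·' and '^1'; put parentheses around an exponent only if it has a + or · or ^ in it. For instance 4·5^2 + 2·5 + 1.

G_0 = 9. HB_2(9) = 2^(2 + 1) + 1. Bump = 82. G_1 = 81.
G_1 = 81. HB_3(81) = 3^(3 + 1). Bump = 1024. G_2 = 1023.
G_2 = 1023. HB_4(1023) = 3·4^4 + 3·4^3 + 3·4^2 + 3·4 + 3. Bump = 9843. G_3 = 9842.
G_3 = 9842. HB_5(9842) = 3·5^5 + 3·5^3 + 3·5^2 + 3·5 + 2. Bump = 140744. G_4 = 140743.

3·5^5 + 3·5^3 + 3·5^2 + 3·5 + 2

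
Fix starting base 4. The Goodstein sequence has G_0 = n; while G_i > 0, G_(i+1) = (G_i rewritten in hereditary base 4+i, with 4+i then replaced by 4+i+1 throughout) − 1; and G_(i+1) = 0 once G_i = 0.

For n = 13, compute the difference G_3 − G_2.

13 —HB4→ 3·4 + 1 —bump→ 3·5 + 1 = 16 —(−1)→ 15
15 —HB5→ 3·5 —bump→ 3·6 = 18 —(−1)→ 17
17 —HB6→ 2·6 + 5 —bump→ 2·7 + 5 = 19 —(−1)→ 18

1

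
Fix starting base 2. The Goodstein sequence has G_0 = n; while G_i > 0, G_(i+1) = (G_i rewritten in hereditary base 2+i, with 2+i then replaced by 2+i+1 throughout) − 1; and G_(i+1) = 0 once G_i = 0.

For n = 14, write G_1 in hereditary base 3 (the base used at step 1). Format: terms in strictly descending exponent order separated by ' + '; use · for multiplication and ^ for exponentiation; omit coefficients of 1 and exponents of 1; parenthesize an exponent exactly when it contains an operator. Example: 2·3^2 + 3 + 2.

(0) 14|_2 = 2^(2 + 1) + 2^2 + 2 ↦ 3^(3 + 1) + 3^3 + 3|_3 = 111 ⇒ 110
(1) 110|_3 = 3^(3 + 1) + 3^3 + 2 ↦ 4^(4 + 1) + 4^4 + 2|_4 = 1282 ⇒ 1281

3^(3 + 1) + 3^3 + 2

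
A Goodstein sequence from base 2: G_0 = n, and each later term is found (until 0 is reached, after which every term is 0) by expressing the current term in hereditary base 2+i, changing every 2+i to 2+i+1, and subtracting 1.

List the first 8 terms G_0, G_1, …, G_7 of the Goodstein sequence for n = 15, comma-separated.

step 0: 15 = 2^(2 + 1) + 2^2 + 2 + 1; sub 3 for 2: 3^(3 + 1) + 3^3 + 3 + 1; = 112; G_1 = 112−1 = 111
step 1: 111 = 3^(3 + 1) + 3^3 + 3; sub 4 for 3: 4^(4 + 1) + 4^4 + 4; = 1284; G_2 = 1284−1 = 1283
step 2: 1283 = 4^(4 + 1) + 4^4 + 3; sub 5 for 4: 5^(5 + 1) + 5^5 + 3; = 18753; G_3 = 18753−1 = 18752
step 3: 18752 = 5^(5 + 1) + 5^5 + 2; sub 6 for 5: 6^(6 + 1) + 6^6 + 2; = 326594; G_4 = 326594−1 = 326593
step 4: 326593 = 6^(6 + 1) + 6^6 + 1; sub 7 for 6: 7^(7 + 1) + 7^7 + 1; = 6588345; G_5 = 6588345−1 = 6588344
step 5: 6588344 = 7^(7 + 1) + 7^7; sub 8 for 7: 8^(8 + 1) + 8^8; = 150994944; G_6 = 150994944−1 = 150994943
step 6: 150994943 = 8^(8 + 1) + 7·8^7 + 7·8^6 + 7·8^5 + 7·8^4 + 7·8^3 + 7·8^2 + 7·8 + 7; sub 9 for 8: 9^(9 + 1) + 7·9^7 + 7·9^6 + 7·9^5 + 7·9^4 + 7·9^3 + 7·9^2 + 7·9 + 7; = 3524450281; G_7 = 3524450281−1 = 3524450280

15, 111, 1283, 18752, 326593, 6588344, 150994943, 3524450280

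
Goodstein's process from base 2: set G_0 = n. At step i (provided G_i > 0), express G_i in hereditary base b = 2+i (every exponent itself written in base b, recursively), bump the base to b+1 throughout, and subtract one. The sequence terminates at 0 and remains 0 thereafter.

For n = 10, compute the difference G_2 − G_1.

942

G_0=10  [base 2] 2^(2 + 1) + 2  →[2↦3]→  3^(3 + 1) + 3 = 84  −1 ⇒ G_1=83
G_1=83  [base 3] 3^(3 + 1) + 2  →[3↦4]→  4^(4 + 1) + 2 = 1026  −1 ⇒ G_2=1025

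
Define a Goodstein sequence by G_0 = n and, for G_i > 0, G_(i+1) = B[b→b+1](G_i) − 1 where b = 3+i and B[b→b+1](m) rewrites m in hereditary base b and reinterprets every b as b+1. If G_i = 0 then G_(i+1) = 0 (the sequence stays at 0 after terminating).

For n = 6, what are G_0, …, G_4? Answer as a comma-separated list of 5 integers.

6, 7, 7, 7, 7

base 3: 6 = 2·3; at 4: 2·4 = 8; next = 7
base 4: 7 = 4 + 3; at 5: 5 + 3 = 8; next = 7
base 5: 7 = 5 + 2; at 6: 6 + 2 = 8; next = 7
base 6: 7 = 6 + 1; at 7: 7 + 1 = 8; next = 7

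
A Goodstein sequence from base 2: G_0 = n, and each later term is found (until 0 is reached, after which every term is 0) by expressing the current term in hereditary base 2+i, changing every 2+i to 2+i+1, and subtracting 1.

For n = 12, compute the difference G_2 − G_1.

958

(0) 12|_2 = 2^(2 + 1) + 2^2 ↦ 3^(3 + 1) + 3^3|_3 = 108 ⇒ 107
(1) 107|_3 = 3^(3 + 1) + 2·3^2 + 2·3 + 2 ↦ 4^(4 + 1) + 2·4^2 + 2·4 + 2|_4 = 1066 ⇒ 1065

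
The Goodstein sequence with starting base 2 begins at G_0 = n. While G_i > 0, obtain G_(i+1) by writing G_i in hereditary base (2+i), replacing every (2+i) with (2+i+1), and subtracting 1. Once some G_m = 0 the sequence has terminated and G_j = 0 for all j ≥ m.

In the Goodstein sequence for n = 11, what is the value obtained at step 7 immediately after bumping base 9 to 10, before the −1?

step 0: 11 = 2^(2 + 1) + 2 + 1; sub 3 for 2: 3^(3 + 1) + 3 + 1; = 85; G_1 = 85−1 = 84
step 1: 84 = 3^(3 + 1) + 3; sub 4 for 3: 4^(4 + 1) + 4; = 1028; G_2 = 1028−1 = 1027
step 2: 1027 = 4^(4 + 1) + 3; sub 5 for 4: 5^(5 + 1) + 3; = 15628; G_3 = 15628−1 = 15627
step 3: 15627 = 5^(5 + 1) + 2; sub 6 for 5: 6^(6 + 1) + 2; = 279938; G_4 = 279938−1 = 279937
step 4: 279937 = 6^(6 + 1) + 1; sub 7 for 6: 7^(7 + 1) + 1; = 5764802; G_5 = 5764802−1 = 5764801
step 5: 5764801 = 7^(7 + 1); sub 8 for 7: 8^(8 + 1); = 134217728; G_6 = 134217728−1 = 134217727
step 6: 134217727 = 7·8^8 + 7·8^7 + 7·8^6 + 7·8^5 + 7·8^4 + 7·8^3 + 7·8^2 + 7·8 + 7; sub 9 for 8: 7·9^9 + 7·9^7 + 7·9^6 + 7·9^5 + 7·9^4 + 7·9^3 + 7·9^2 + 7·9 + 7; = 2749609303; G_7 = 2749609303−1 = 2749609302
step 7: 2749609302 = 7·9^9 + 7·9^7 + 7·9^6 + 7·9^5 + 7·9^4 + 7·9^3 + 7·9^2 + 7·9 + 6; sub 10 for 9: 7·10^10 + 7·10^7 + 7·10^6 + 7·10^5 + 7·10^4 + 7·10^3 + 7·10^2 + 7·10 + 6; = 70077777776; G_8 = 70077777776−1 = 70077777775

70077777776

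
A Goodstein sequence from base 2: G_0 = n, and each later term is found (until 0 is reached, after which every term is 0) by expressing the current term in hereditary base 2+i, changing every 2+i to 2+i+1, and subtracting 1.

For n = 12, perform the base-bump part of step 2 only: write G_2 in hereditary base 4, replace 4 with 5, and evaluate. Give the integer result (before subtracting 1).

15686

base 2: 12 = 2^(2 + 1) + 2^2; at 3: 3^(3 + 1) + 3^3 = 108; next = 107
base 3: 107 = 3^(3 + 1) + 2·3^2 + 2·3 + 2; at 4: 4^(4 + 1) + 2·4^2 + 2·4 + 2 = 1066; next = 1065
base 4: 1065 = 4^(4 + 1) + 2·4^2 + 2·4 + 1; at 5: 5^(5 + 1) + 2·5^2 + 2·5 + 1 = 15686; next = 15685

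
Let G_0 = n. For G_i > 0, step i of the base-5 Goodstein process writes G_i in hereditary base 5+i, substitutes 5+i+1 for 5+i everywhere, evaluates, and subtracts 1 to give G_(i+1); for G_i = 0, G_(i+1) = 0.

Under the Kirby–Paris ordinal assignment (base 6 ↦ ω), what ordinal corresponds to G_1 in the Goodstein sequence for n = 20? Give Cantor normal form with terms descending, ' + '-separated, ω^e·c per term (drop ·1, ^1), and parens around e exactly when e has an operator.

ω·3 + 5

i=0: 20 = 4·5 (b=5); 5→6: 4·6 = 24; 24−1 = 23
i=1: 23 = 3·6 + 5 (b=6); 6→7: 3·7 + 5 = 26; 26−1 = 25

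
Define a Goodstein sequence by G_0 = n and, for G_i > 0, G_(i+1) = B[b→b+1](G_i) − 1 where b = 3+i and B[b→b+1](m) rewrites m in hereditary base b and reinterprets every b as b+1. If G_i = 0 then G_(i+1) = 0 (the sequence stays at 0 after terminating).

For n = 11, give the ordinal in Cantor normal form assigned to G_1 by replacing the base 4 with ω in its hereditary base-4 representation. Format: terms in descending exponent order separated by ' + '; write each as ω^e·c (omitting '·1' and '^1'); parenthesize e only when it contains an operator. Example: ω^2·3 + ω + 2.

[0] 11 ≡ 3^2 + 2 (base 3). Lift 4: 18. −1: 17.
[1] 17 ≡ 4^2 + 1 (base 4). Lift 5: 26. −1: 25.

ω^2 + 1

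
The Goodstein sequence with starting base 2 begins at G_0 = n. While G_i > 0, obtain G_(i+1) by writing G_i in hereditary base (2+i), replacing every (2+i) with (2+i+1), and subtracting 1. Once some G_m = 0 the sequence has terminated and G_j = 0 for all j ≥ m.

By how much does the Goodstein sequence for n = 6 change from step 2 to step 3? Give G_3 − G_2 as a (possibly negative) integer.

2868

6 —HB2→ 2^2 + 2 —bump→ 3^3 + 3 = 30 —(−1)→ 29
29 —HB3→ 3^3 + 2 —bump→ 4^4 + 2 = 258 —(−1)→ 257
257 —HB4→ 4^4 + 1 —bump→ 5^5 + 1 = 3126 —(−1)→ 3125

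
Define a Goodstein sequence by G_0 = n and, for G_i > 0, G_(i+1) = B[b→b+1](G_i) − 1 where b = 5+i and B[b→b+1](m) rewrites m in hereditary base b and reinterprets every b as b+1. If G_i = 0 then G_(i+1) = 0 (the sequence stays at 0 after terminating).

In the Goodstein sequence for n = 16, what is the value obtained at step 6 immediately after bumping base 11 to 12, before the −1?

26

(0) 16|_5 = 3·5 + 1 ↦ 3·6 + 1|_6 = 19 ⇒ 18
(1) 18|_6 = 3·6 ↦ 3·7|_7 = 21 ⇒ 20
(2) 20|_7 = 2·7 + 6 ↦ 2·8 + 6|_8 = 22 ⇒ 21
(3) 21|_8 = 2·8 + 5 ↦ 2·9 + 5|_9 = 23 ⇒ 22
(4) 22|_9 = 2·9 + 4 ↦ 2·10 + 4|_10 = 24 ⇒ 23
(5) 23|_10 = 2·10 + 3 ↦ 2·11 + 3|_11 = 25 ⇒ 24
(6) 24|_11 = 2·11 + 2 ↦ 2·12 + 2|_12 = 26 ⇒ 25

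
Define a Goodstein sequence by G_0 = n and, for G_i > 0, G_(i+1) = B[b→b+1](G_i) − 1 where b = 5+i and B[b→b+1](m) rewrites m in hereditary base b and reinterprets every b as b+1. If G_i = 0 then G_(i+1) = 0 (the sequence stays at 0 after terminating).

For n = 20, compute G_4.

29

20 —HB5→ 4·5 —bump→ 4·6 = 24 —(−1)→ 23
23 —HB6→ 3·6 + 5 —bump→ 3·7 + 5 = 26 —(−1)→ 25
25 —HB7→ 3·7 + 4 —bump→ 3·8 + 4 = 28 —(−1)→ 27
27 —HB8→ 3·8 + 3 —bump→ 3·9 + 3 = 30 —(−1)→ 29
29 —HB9→ 3·9 + 2 —bump→ 3·10 + 2 = 32 —(−1)→ 31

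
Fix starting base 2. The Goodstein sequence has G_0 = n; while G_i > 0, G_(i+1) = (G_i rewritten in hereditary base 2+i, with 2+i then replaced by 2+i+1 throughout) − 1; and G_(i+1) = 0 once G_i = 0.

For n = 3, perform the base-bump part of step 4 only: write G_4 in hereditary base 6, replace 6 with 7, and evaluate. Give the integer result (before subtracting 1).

(0) 3|_2 = 2 + 1 ↦ 3 + 1|_3 = 4 ⇒ 3
(1) 3|_3 = 3 ↦ 4|_4 = 4 ⇒ 3
(2) 3|_4 = 3 ↦ 3|_5 = 3 ⇒ 2
(3) 2|_5 = 2 ↦ 2|_6 = 2 ⇒ 1
(4) 1|_6 = 1 ↦ 1|_7 = 1 ⇒ 0

1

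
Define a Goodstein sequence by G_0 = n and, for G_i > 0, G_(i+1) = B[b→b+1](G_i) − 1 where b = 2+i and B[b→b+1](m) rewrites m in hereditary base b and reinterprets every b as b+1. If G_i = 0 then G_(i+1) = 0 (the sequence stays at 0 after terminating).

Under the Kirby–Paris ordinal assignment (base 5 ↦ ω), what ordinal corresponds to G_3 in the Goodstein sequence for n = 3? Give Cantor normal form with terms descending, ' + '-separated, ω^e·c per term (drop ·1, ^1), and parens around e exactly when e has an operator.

i=0: 3 = 2 + 1 (b=2); 2→3: 3 + 1 = 4; 4−1 = 3
i=1: 3 = 3 (b=3); 3→4: 4 = 4; 4−1 = 3
i=2: 3 = 3 (b=4); 4→5: 3 = 3; 3−1 = 2
i=3: 2 = 2 (b=5); 5→6: 2 = 2; 2−1 = 1

2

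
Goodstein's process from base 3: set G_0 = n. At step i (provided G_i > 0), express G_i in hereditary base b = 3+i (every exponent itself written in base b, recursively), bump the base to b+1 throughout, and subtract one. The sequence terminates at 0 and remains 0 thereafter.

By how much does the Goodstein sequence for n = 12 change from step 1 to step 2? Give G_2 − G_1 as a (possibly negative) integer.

[0] 12 ≡ 3^2 + 3 (base 3). Lift 4: 20. −1: 19.
[1] 19 ≡ 4^2 + 3 (base 4). Lift 5: 28. −1: 27.

8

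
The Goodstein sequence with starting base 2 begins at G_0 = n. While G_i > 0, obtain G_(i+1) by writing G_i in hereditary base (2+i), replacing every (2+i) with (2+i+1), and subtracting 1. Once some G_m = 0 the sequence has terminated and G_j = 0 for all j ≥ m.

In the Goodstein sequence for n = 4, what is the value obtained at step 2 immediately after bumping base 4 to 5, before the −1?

G_0 = 4. HB_2(4) = 2^2. Bump = 27. G_1 = 26.
G_1 = 26. HB_3(26) = 2·3^2 + 2·3 + 2. Bump = 42. G_2 = 41.
G_2 = 41. HB_4(41) = 2·4^2 + 2·4 + 1. Bump = 61. G_3 = 60.

61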